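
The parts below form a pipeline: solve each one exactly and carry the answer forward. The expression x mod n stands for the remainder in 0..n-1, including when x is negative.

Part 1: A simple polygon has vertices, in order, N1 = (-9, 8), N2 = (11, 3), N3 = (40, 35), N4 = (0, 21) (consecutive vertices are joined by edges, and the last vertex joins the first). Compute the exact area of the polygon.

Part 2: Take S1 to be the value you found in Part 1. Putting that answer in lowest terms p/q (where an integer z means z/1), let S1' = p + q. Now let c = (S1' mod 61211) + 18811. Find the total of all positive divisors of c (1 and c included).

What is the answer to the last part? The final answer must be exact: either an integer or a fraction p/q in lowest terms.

Part 1: cross terms: (-9*3 - 11*8)=-115, (11*35 - 40*3)=265, (40*21 - 0*35)=840, (0*8 - -9*21)=189; twice the area = |1179| = 1179; area = 1179/2; answer 1179/2
Part 2: S1 = 1179/2; threaded value p + q = 1181; c = 19992; 19992 = 2^3 * 3 * 7^2 * 17; sigma = (1 + 2 + 4 + 8) * (1 + 3) * (1 + 7 + 49) * (1 + 17) = 15 * 4 * 57 * 18 = 61560; answer 61560

61560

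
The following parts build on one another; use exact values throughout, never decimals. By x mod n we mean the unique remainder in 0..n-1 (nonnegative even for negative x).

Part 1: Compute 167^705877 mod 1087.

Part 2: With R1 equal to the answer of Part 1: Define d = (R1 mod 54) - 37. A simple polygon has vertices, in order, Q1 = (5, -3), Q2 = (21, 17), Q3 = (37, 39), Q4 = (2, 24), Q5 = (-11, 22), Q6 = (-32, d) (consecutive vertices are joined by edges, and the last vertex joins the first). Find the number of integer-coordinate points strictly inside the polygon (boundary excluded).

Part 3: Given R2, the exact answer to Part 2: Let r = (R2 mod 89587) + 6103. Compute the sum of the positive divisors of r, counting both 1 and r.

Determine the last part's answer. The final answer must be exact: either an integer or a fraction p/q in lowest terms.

14364

Part 1: squarings mod 1087: 167^1=167, 167^2=714, 167^4=1080, 167^8=49, 167^16=227, 167^32=440, 167^64=114, 167^128=1039, 167^256=130, 167^512=595, 167^1024=750, 167^2048=521, 167^4096=778, 167^8192=912, 167^16384=189, 167^32768=937, 167^65536=760, 167^131072=403, 167^262144=446, 167^524288=1082; 167^705877 = 167^1 * 167^4 * 167^16 * 167^64 * 167^256 * 167^1024 * 167^16384 * 167^32768 * 167^131072 * 167^524288 = 194 (mod 1087); answer 194
Part 2: R1 = 194; d = -5; cross terms: (5*17 - 21*-3)=148, (21*39 - 37*17)=190, (37*24 - 2*39)=810, (2*22 - -11*24)=308, (-11*-5 - -32*22)=759, (-32*-3 - 5*-5)=121; twice the area = |2336| = 2336; area = 1168; boundary points = 4 + 2 + 5 + 1 + 3 + 1 = 16; strictly interior points = area - boundary/2 + 1 = 1161; answer 1161
Part 3: R2 = 1161; r = 7264; 7264 = 2^5 * 227; sigma = (1 + 2 + 4 + 8 + 16 + 32) * (1 + 227) = 63 * 228 = 14364; answer 14364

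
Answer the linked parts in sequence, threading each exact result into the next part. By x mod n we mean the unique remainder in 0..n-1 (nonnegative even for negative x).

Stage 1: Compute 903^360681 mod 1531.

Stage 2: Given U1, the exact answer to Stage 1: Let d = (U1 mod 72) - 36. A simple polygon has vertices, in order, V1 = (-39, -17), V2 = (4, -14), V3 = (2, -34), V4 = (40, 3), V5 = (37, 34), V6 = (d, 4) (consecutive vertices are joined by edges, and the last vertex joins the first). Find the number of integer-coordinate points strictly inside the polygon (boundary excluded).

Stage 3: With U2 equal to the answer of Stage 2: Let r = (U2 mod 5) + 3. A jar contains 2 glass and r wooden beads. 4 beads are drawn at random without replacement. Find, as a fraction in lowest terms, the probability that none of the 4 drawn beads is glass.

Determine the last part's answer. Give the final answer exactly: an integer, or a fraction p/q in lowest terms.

1/15

Stage 1: squarings mod 1531: 903^1=903, 903^2=917, 903^4=370, 903^8=641, 903^16=573, 903^32=695, 903^64=760, 903^128=413, 903^256=628, 903^512=917, 903^1024=370, 903^2048=641, 903^4096=573, 903^8192=695, 903^16384=760, 903^32768=413, 903^65536=628, 903^131072=917, 903^262144=370; 903^360681 = 903^1 * 903^8 * 903^32 * 903^64 * 903^128 * 903^32768 * 903^65536 * 903^262144 = 1524 (mod 1531); answer 1524
Stage 2: U1 = 1524; d = -24; cross terms: (-39*-14 - 4*-17)=614, (4*-34 - 2*-14)=-108, (2*3 - 40*-34)=1366, (40*34 - 37*3)=1249, (37*4 - -24*34)=964, (-24*-17 - -39*4)=564; twice the area = |4649| = 4649; area = 4649/2; boundary points = 1 + 2 + 1 + 1 + 1 + 3 = 9; strictly interior points = area - boundary/2 + 1 = 2321; answer 2321
Stage 3: U2 = 2321; r = 4; total draws C(6,4) = 15; favorable C(4,4) = 1; P = 1/15; answer 1/15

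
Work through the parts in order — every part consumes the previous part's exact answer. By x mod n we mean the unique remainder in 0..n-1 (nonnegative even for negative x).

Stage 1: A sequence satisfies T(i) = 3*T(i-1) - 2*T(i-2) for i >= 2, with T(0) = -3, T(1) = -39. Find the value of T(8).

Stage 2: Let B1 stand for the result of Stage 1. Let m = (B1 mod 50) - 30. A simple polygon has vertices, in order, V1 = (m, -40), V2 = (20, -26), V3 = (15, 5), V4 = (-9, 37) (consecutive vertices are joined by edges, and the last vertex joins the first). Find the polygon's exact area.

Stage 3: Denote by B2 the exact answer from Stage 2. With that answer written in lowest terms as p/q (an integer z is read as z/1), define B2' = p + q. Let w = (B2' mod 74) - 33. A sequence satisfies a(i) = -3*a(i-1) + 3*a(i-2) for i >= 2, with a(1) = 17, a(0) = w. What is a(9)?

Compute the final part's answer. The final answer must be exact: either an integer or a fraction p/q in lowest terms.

Stage 1: T(2) = 3*(-39) - 2*(-3) = -111; iterating: T(2)=-111, T(3)=-255, T(4)=-543, T(5)=-1119, T(6)=-2271, T(7)=-4575, T(8)=-9183; answer -9183
Stage 2: B1 = -9183; m = -13; cross terms: (-13*-26 - 20*-40)=1138, (20*5 - 15*-26)=490, (15*37 - -9*5)=600, (-9*-40 - -13*37)=841; twice the area = |3069| = 3069; area = 3069/2; answer 3069/2
Stage 3: B2 = 3069/2; threaded value p + q = 3071; w = 4; a(2) = -3*(17) + 3*(4) = -39; iterating: a(2)=-39, a(3)=168, a(4)=-621, a(5)=2367, a(6)=-8964, a(7)=33993, a(8)=-128871, a(9)=488592; answer 488592

488592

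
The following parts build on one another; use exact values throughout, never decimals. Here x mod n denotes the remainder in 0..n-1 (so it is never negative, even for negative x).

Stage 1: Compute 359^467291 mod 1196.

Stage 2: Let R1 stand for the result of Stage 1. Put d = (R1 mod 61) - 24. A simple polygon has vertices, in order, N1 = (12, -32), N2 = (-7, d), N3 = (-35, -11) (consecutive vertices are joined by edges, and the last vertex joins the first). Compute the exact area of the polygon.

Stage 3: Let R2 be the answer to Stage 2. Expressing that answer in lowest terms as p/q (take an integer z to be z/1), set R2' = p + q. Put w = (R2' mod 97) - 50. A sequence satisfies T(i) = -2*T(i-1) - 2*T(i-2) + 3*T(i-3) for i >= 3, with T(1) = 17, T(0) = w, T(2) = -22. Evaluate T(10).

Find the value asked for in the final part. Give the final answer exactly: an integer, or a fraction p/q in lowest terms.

Stage 1: squarings mod 1196: 359^1=359, 359^2=909, 359^4=1041, 359^8=105, 359^16=261, 359^32=1145, 359^64=209, 359^128=625, 359^256=729, 359^512=417, 359^1024=469, 359^2048=1093, 359^4096=1041, 359^8192=105, 359^16384=261, 359^32768=1145, 359^65536=209, 359^131072=625, 359^262144=729; 359^467291 = 359^1 * 359^2 * 359^8 * 359^16 * 359^64 * 359^256 * 359^8192 * 359^65536 * 359^131072 * 359^262144 = 551 (mod 1196); answer 551
Stage 2: R1 = 551; d = -22; cross terms: (12*-22 - -7*-32)=-488, (-7*-11 - -35*-22)=-693, (-35*-32 - 12*-11)=1252; twice the area = |71| = 71; area = 71/2; answer 71/2
Stage 3: R2 = 71/2; threaded value p + q = 73; w = 23; T(3) = -2*(-22) - 2*(17) + 3*(23) = 79; iterating: T(3)=79, T(4)=-63, T(5)=-98, T(6)=559, T(7)=-1111, T(8)=810, T(9)=2279, T(10)=-9511; answer -9511

-9511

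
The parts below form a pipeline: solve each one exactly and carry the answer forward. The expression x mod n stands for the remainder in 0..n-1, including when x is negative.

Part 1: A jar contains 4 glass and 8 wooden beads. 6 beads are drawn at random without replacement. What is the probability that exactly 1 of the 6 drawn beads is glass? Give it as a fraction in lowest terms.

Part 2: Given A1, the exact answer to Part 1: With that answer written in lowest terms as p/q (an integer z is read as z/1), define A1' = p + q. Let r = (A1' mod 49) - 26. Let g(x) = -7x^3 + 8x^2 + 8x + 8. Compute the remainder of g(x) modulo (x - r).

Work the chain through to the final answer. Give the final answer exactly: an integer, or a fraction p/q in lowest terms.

Part 1: total draws C(12,6) = 924; favorable C(4,1)*C(8,5) = 224; P = 8/33; answer 8/33
Part 2: A1 = 8/33; threaded value p + q = 41; r = 15; remainder = value at the root: -7*(15)^3 + 8*(15)^2 + 8*(15)^1 + 8 = (-23625) + (1800) + (120) + (8) = -21697; answer -21697

-21697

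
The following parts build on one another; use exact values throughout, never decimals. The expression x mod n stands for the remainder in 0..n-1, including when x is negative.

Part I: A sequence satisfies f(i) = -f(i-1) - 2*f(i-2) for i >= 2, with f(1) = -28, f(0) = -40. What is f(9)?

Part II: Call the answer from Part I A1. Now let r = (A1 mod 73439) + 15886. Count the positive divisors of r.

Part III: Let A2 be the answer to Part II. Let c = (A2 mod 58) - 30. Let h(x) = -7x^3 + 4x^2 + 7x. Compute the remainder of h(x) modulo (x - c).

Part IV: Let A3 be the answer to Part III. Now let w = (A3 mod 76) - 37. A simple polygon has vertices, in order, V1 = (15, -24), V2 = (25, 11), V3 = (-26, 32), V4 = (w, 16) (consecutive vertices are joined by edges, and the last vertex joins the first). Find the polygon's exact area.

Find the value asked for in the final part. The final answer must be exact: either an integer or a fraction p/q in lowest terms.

Part I: f(2) = -1*(-28) - 2*(-40) = 108; iterating: f(2)=108, f(3)=-52, f(4)=-164, f(5)=268, f(6)=60, f(7)=-596, f(8)=476, f(9)=716; answer 716
Part II: A1 = 716; r = 16602; 16602 = 2 * 3 * 2767; number of divisors = (1+1) * (1+1) * (1+1) = 8; answer 8
Part III: A2 = 8; c = -22; remainder = value at the root: -7*(-22)^3 + 4*(-22)^2 + 7*(-22)^1 = (74536) + (1936) + (-154) = 76318; answer 76318
Part IV: A3 = 76318; w = -23; cross terms: (15*11 - 25*-24)=765, (25*32 - -26*11)=1086, (-26*16 - -23*32)=320, (-23*-24 - 15*16)=312; twice the area = |2483| = 2483; area = 2483/2; answer 2483/2

2483/2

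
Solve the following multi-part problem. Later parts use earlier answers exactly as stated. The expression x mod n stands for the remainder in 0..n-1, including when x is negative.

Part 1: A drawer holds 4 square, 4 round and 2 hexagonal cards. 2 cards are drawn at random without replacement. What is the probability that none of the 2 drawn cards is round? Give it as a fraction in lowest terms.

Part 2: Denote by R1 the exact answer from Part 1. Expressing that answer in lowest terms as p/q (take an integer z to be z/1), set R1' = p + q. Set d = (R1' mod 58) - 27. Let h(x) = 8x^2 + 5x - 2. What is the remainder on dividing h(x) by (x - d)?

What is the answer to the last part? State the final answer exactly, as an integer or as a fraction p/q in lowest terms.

4115

Part 1: total draws C(10,2) = 45; favorable C(6,2) = 15; P = 1/3; answer 1/3
Part 2: R1 = 1/3; threaded value p + q = 4; d = -23; remainder = value at the root: 8*(-23)^2 + 5*(-23)^1 - 2 = (4232) + (-115) + (-2) = 4115; answer 4115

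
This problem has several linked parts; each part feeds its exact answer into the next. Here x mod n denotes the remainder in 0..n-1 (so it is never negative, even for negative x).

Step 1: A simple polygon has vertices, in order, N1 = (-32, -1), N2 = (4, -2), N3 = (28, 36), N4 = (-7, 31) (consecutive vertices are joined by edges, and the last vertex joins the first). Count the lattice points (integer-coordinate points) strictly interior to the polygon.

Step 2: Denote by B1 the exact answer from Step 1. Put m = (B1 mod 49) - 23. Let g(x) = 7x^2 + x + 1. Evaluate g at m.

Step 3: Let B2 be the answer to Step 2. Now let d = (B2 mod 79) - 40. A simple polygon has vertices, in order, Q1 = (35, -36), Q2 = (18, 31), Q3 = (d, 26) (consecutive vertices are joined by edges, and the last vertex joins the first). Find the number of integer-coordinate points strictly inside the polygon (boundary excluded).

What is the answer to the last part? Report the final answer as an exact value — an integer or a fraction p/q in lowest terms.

Step 1: cross terms: (-32*-2 - 4*-1)=68, (4*36 - 28*-2)=200, (28*31 - -7*36)=1120, (-7*-1 - -32*31)=999; twice the area = |2387| = 2387; area = 2387/2; boundary points = 1 + 2 + 5 + 1 = 9; strictly interior points = area - boundary/2 + 1 = 1190; answer 1190
Step 2: B1 = 1190; m = -9; 7*(-9)^2 + 1*(-9)^1 + 1 = (567) + (-9) + (1) = 559; answer 559
Step 3: B2 = 559; d = -34; cross terms: (35*31 - 18*-36)=1733, (18*26 - -34*31)=1522, (-34*-36 - 35*26)=314; twice the area = |3569| = 3569; area = 3569/2; boundary points = 1 + 1 + 1 = 3; strictly interior points = area - boundary/2 + 1 = 1784; answer 1784

1784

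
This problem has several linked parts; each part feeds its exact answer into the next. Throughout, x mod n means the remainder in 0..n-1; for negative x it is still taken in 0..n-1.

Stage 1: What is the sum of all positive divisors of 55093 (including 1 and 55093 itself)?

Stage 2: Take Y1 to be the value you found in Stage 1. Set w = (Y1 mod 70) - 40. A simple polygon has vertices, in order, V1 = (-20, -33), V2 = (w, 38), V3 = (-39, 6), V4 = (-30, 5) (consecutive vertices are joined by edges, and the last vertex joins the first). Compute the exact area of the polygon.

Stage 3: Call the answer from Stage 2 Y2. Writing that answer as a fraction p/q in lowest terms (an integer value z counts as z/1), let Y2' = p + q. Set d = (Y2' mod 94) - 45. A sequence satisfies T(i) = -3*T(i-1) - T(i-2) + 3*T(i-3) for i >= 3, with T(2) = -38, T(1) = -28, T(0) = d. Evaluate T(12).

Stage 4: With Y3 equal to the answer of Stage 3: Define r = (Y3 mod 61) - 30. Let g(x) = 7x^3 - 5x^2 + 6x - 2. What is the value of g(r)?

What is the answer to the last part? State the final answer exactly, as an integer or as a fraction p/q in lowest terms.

134296

Stage 1: 55093 = 37 * 1489; sigma = (1 + 37) * (1 + 1489) = 38 * 1490 = 56620; answer 56620
Stage 2: Y1 = 56620; w = 20; cross terms: (-20*38 - 20*-33)=-100, (20*6 - -39*38)=1602, (-39*5 - -30*6)=-15, (-30*-33 - -20*5)=1090; twice the area = |2577| = 2577; area = 2577/2; answer 2577/2
Stage 3: Y2 = 2577/2; threaded value p + q = 2579; d = -4; T(3) = -3*(-38) - 1*(-28) + 3*(-4) = 130; iterating: T(3)=130, T(4)=-436, T(5)=1064, T(6)=-2366, T(7)=4726, T(8)=-8620, T(9)=14036, T(10)=-19310, T(11)=18034, T(12)=7316; answer 7316
Stage 4: Y3 = 7316; r = 27; 7*(27)^3 - 5*(27)^2 + 6*(27)^1 - 2 = (137781) + (-3645) + (162) + (-2) = 134296; answer 134296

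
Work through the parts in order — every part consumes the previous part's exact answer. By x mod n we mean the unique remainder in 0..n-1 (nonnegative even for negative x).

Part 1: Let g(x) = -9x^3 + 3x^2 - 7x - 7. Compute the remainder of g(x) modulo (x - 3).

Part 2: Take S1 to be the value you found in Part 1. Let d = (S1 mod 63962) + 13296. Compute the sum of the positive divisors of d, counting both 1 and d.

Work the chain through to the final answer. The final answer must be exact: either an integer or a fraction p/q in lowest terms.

Part 1: remainder = value at the root: -9*(3)^3 + 3*(3)^2 - 7*(3)^1 - 7 = (-243) + (27) + (-21) + (-7) = -244; answer -244
Part 2: S1 = -244; d = 77014; 77014 = 2 * 7 * 5501; sigma = (1 + 2) * (1 + 7) * (1 + 5501) = 3 * 8 * 5502 = 132048; answer 132048

132048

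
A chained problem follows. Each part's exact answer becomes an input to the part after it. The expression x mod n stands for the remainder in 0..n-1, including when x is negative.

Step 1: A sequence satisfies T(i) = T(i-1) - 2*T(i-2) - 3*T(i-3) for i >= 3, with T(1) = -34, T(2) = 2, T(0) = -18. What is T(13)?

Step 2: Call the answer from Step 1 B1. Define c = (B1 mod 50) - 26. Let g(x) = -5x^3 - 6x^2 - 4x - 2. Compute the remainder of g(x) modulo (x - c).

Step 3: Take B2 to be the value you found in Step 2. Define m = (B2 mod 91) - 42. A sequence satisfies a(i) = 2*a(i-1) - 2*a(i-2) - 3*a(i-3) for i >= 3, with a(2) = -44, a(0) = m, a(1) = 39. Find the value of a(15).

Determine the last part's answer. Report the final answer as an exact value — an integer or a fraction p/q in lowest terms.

Step 1: T(3) = 1*(2) - 2*(-34) - 3*(-18) = 124; iterating: T(3)=124, T(4)=222, T(5)=-32, T(6)=-848, T(7)=-1450, T(8)=342, T(9)=5786, T(10)=9452, T(11)=-3146, T(12)=-39408, T(13)=-61472; answer -61472
Step 2: B1 = -61472; c = 2; remainder = value at the root: -5*(2)^3 - 6*(2)^2 - 4*(2)^1 - 2 = (-40) + (-24) + (-8) + (-2) = -74; answer -74
Step 3: B2 = -74; m = -25; a(3) = 2*(-44) - 2*(39) - 3*(-25) = -91; iterating: a(3)=-91, a(4)=-211, a(5)=-108, a(6)=479, a(7)=1807, a(8)=2980, a(9)=909, a(10)=-9563, a(11)=-29884, a(12)=-43369, a(13)=1719, a(14)=179828, a(15)=486325; answer 486325

486325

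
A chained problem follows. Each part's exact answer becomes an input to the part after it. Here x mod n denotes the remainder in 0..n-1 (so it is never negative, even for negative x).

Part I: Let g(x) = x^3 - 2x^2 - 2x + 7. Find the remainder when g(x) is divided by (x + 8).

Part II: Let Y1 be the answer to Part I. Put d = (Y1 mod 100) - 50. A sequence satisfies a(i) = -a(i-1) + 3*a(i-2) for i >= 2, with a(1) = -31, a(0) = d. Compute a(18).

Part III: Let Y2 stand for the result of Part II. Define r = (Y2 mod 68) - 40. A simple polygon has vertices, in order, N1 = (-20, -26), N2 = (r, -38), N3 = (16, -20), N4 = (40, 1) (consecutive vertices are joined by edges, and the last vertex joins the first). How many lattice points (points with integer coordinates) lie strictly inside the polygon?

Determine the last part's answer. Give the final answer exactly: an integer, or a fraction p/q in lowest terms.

Part I: remainder = value at the root: 1*(-8)^3 - 2*(-8)^2 - 2*(-8)^1 + 7 = (-512) + (-128) + (16) + (7) = -617; answer -617
Part II: Y1 = -617; d = 33; a(2) = -1*(-31) + 3*(33) = 130; iterating: a(2)=130, a(3)=-223, a(4)=613, a(5)=-1282, a(6)=3121, a(7)=-6967, a(8)=16330, a(9)=-37231, a(10)=86221, a(11)=-197914, a(12)=456577, a(13)=-1050319, a(14)=2420050, a(15)=-5571007, a(16)=12831157, a(17)=-29544178, a(18)=68037649; answer 68037649
Part III: Y2 = 68037649; r = 5; cross terms: (-20*-38 - 5*-26)=890, (5*-20 - 16*-38)=508, (16*1 - 40*-20)=816, (40*-26 - -20*1)=-1020; twice the area = |1194| = 1194; area = 597; boundary points = 1 + 1 + 3 + 3 = 8; strictly interior points = area - boundary/2 + 1 = 594; answer 594

594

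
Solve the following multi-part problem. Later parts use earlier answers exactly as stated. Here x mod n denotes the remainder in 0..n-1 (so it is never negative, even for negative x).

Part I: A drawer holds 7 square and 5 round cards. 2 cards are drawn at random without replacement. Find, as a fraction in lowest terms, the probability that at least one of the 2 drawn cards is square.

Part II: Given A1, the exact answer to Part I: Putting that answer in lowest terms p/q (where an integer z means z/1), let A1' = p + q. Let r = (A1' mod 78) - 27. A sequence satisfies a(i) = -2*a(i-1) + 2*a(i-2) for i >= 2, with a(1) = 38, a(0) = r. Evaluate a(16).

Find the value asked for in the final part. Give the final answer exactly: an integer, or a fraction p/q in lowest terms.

Part I: total draws C(12,2) = 66; complement C(5,2) = 10; favorable 66 - 10 = 56; P = 28/33; answer 28/33
Part II: A1 = 28/33; threaded value p + q = 61; r = 34; a(2) = -2*(38) + 2*(34) = -8; iterating: a(2)=-8, a(3)=92, a(4)=-200, a(5)=584, a(6)=-1568, a(7)=4304, a(8)=-11744, a(9)=32096, a(10)=-87680, a(11)=239552, a(12)=-654464, a(13)=1788032, a(14)=-4884992, a(15)=13346048, a(16)=-36462080; answer -36462080

-36462080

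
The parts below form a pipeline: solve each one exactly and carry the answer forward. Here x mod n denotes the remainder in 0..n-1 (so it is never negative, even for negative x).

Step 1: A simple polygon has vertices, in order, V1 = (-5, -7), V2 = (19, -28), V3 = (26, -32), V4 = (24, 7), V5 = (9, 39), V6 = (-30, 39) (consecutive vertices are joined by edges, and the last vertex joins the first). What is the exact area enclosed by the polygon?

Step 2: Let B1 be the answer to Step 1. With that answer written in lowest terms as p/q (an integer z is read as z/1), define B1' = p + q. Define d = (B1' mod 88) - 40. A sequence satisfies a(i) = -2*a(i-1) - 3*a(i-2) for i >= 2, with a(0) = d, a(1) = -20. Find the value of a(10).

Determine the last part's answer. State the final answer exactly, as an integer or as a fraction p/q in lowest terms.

-2192

Step 1: cross terms: (-5*-28 - 19*-7)=273, (19*-32 - 26*-28)=120, (26*7 - 24*-32)=950, (24*39 - 9*7)=873, (9*39 - -30*39)=1521, (-30*-7 - -5*39)=405; twice the area = |4142| = 4142; area = 2071; answer 2071
Step 2: B1 = 2071; threaded value p + q = 2072; d = 8; a(2) = -2*(-20) - 3*(8) = 16; iterating: a(2)=16, a(3)=28, a(4)=-104, a(5)=124, a(6)=64, a(7)=-500, a(8)=808, a(9)=-116, a(10)=-2192; answer -2192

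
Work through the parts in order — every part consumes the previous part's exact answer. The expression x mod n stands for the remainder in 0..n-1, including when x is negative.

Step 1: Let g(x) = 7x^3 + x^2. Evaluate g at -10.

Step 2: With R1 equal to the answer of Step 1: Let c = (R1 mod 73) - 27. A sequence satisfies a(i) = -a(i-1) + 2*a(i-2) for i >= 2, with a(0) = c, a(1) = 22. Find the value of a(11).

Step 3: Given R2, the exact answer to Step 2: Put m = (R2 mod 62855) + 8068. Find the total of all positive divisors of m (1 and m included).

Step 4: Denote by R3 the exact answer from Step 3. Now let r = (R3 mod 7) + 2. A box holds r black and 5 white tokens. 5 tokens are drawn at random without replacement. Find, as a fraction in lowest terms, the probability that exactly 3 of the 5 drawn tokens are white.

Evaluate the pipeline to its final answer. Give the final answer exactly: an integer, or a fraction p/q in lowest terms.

Step 1: 7*(-10)^3 + 1*(-10)^2 = (-7000) + (100) = -6900; answer -6900
Step 2: R1 = -6900; c = 8; a(2) = -1*(22) + 2*(8) = -6; iterating: a(2)=-6, a(3)=50, a(4)=-62, a(5)=162, a(6)=-286, a(7)=610, a(8)=-1182, a(9)=2402, a(10)=-4766, a(11)=9570; answer 9570
Step 3: R2 = 9570; m = 17638; 17638 = 2 * 8819; sigma = (1 + 2) * (1 + 8819) = 3 * 8820 = 26460; answer 26460
Step 4: R3 = 26460; r = 2; total draws C(7,5) = 21; favorable C(5,3)*C(2,2) = 10; P = 10/21; answer 10/21

10/21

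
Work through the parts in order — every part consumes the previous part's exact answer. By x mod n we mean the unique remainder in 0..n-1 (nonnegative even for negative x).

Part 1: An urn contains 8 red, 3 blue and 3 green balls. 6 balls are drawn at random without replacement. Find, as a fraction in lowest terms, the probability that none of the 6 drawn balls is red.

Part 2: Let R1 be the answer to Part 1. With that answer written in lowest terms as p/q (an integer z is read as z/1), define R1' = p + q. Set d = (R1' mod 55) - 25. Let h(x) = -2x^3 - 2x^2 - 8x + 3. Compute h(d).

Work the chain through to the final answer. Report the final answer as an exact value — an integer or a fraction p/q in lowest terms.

Part 1: total draws C(14,6) = 3003; favorable C(6,6) = 1; P = 1/3003; answer 1/3003
Part 2: R1 = 1/3003; threaded value p + q = 3004; d = 9; -2*(9)^3 - 2*(9)^2 - 8*(9)^1 + 3 = (-1458) + (-162) + (-72) + (3) = -1689; answer -1689

-1689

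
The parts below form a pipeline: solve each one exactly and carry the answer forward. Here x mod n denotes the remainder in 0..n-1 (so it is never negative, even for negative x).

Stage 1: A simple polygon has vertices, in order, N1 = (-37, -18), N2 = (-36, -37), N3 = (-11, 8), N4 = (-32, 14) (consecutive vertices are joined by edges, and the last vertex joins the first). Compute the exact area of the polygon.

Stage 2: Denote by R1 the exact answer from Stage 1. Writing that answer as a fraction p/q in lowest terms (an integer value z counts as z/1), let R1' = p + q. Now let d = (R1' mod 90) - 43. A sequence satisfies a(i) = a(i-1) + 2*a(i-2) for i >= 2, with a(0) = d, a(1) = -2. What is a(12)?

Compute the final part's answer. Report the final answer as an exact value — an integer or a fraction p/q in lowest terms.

36884

Stage 1: cross terms: (-37*-37 - -36*-18)=721, (-36*8 - -11*-37)=-695, (-11*14 - -32*8)=102, (-32*-18 - -37*14)=1094; twice the area = |1222| = 1222; area = 611; answer 611
Stage 2: R1 = 611; threaded value p + q = 612; d = 29; a(2) = 1*(-2) + 2*(29) = 56; iterating: a(2)=56, a(3)=52, a(4)=164, a(5)=268, a(6)=596, a(7)=1132, a(8)=2324, a(9)=4588, a(10)=9236, a(11)=18412, a(12)=36884; answer 36884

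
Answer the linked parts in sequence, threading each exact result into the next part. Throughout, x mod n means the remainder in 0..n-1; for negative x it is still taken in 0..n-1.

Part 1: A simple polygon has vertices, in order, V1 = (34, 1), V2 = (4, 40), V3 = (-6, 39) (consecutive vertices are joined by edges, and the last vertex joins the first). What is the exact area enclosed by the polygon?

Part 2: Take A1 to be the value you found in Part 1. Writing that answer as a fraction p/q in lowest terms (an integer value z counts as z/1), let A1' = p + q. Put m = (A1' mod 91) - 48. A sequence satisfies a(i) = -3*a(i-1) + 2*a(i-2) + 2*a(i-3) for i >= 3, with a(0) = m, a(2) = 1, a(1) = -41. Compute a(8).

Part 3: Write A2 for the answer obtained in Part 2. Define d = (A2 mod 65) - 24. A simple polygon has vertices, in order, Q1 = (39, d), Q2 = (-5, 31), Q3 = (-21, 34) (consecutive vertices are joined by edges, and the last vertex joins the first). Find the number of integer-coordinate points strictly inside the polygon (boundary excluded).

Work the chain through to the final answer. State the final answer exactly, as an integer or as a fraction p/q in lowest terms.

105

Part 1: cross terms: (34*40 - 4*1)=1356, (4*39 - -6*40)=396, (-6*1 - 34*39)=-1332; twice the area = |420| = 420; area = 210; answer 210
Part 2: A1 = 210; threaded value p + q = 211; m = -19; a(3) = -3*(1) + 2*(-41) + 2*(-19) = -123; iterating: a(3)=-123, a(4)=289, a(5)=-1111, a(6)=3665, a(7)=-12639, a(8)=43025; answer 43025
Part 3: A2 = 43025; d = 36; cross terms: (39*31 - -5*36)=1389, (-5*34 - -21*31)=481, (-21*36 - 39*34)=-2082; twice the area = |-212| = 212; area = 106; boundary points = 1 + 1 + 2 = 4; strictly interior points = area - boundary/2 + 1 = 105; answer 105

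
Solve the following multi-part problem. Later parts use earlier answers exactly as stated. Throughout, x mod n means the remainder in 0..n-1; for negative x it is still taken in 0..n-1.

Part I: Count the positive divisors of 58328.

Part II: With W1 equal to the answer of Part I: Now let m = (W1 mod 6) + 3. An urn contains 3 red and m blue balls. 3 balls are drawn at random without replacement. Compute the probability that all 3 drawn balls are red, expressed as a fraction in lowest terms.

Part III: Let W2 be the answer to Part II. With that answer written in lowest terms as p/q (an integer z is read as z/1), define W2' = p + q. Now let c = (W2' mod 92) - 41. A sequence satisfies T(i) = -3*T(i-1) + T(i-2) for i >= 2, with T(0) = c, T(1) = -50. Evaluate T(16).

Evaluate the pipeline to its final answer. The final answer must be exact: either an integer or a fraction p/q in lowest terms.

Part I: 58328 = 2^3 * 23 * 317; number of divisors = (3+1) * (1+1) * (1+1) = 16; answer 16
Part II: W1 = 16; m = 7; total draws C(10,3) = 120; favorable C(3,3) = 1; P = 1/120; answer 1/120
Part III: W2 = 1/120; threaded value p + q = 121; c = -12; T(2) = -3*(-50) + 1*(-12) = 138; iterating: T(2)=138, T(3)=-464, T(4)=1530, T(5)=-5054, T(6)=16692, T(7)=-55130, T(8)=182082, T(9)=-601376, T(10)=1986210, T(11)=-6560006, T(12)=21666228, T(13)=-71558690, T(14)=236342298, T(15)=-780585584, T(16)=2578099050; answer 2578099050

2578099050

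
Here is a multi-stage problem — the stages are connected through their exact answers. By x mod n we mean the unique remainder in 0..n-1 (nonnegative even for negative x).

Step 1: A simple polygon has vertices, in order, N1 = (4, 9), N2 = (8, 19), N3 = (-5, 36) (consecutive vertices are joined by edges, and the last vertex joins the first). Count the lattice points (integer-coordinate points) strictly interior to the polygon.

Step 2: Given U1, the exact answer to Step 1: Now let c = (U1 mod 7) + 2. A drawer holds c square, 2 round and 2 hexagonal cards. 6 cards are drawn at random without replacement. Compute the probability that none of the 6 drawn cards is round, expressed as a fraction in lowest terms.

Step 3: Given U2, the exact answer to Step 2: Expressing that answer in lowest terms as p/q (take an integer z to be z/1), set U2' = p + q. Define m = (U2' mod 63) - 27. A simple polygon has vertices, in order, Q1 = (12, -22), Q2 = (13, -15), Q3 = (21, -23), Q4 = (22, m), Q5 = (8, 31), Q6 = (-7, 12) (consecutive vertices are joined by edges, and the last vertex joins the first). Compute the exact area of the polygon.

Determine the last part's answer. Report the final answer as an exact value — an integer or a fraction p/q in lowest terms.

Step 1: cross terms: (4*19 - 8*9)=4, (8*36 - -5*19)=383, (-5*9 - 4*36)=-189; twice the area = |198| = 198; area = 99; boundary points = 2 + 1 + 9 = 12; strictly interior points = area - boundary/2 + 1 = 94; answer 94
Step 2: U1 = 94; c = 5; total draws C(9,6) = 84; favorable C(7,6) = 7; P = 1/12; answer 1/12
Step 3: U2 = 1/12; threaded value p + q = 13; m = -14; cross terms: (12*-15 - 13*-22)=106, (13*-23 - 21*-15)=16, (21*-14 - 22*-23)=212, (22*31 - 8*-14)=794, (8*12 - -7*31)=313, (-7*-22 - 12*12)=10; twice the area = |1451| = 1451; area = 1451/2; answer 1451/2

1451/2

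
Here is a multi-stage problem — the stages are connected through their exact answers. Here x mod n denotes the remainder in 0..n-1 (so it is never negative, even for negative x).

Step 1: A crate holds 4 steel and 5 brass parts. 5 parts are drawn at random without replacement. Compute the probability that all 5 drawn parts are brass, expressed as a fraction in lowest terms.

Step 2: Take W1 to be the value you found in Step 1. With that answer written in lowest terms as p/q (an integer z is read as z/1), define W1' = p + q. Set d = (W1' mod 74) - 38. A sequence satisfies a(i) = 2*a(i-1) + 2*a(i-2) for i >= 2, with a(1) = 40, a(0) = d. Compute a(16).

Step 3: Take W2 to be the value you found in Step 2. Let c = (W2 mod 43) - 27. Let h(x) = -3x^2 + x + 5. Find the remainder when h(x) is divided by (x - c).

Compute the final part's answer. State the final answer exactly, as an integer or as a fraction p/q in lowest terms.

Step 1: total draws C(9,5) = 126; favorable C(5,5) = 1; P = 1/126; answer 1/126
Step 2: W1 = 1/126; threaded value p + q = 127; d = 15; a(2) = 2*(40) + 2*(15) = 110; iterating: a(2)=110, a(3)=300, a(4)=820, a(5)=2240, a(6)=6120, a(7)=16720, a(8)=45680, a(9)=124800, a(10)=340960, a(11)=931520, a(12)=2544960, a(13)=6952960, a(14)=18995840, a(15)=51897600, a(16)=141786880; answer 141786880
Step 3: W2 = 141786880; c = -14; remainder = value at the root: -3*(-14)^2 + 1*(-14)^1 + 5 = (-588) + (-14) + (5) = -597; answer -597

-597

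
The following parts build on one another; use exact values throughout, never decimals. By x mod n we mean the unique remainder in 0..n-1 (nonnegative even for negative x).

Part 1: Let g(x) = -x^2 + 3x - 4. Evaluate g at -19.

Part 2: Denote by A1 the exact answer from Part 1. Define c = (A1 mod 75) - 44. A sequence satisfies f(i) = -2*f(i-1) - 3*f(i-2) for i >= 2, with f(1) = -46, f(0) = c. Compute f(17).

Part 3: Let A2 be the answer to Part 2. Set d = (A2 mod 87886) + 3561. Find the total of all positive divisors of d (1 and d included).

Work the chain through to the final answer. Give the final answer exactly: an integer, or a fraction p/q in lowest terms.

Part 1: -1*(-19)^2 + 3*(-19)^1 - 4 = (-361) + (-57) + (-4) = -422; answer -422
Part 2: A1 = -422; c = -16; f(2) = -2*(-46) - 3*(-16) = 140; iterating: f(2)=140, f(3)=-142, f(4)=-136, f(5)=698, f(6)=-988, f(7)=-118, f(8)=3200, f(9)=-6046, f(10)=2492, f(11)=13154, f(12)=-33784, f(13)=28106, f(14)=45140, f(15)=-174598, f(16)=213776, f(17)=96242; answer 96242
Part 3: A2 = 96242; d = 11917; 11917 = 17 * 701; sigma = (1 + 17) * (1 + 701) = 18 * 702 = 12636; answer 12636

12636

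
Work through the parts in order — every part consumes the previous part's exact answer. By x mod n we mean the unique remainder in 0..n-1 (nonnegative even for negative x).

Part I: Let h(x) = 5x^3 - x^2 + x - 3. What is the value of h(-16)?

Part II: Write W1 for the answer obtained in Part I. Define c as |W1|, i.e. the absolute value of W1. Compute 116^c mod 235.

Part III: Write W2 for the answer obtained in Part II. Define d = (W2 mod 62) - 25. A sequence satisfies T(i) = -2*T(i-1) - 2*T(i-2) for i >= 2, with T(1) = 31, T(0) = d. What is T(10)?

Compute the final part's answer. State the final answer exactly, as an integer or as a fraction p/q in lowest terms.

-192

Part I: 5*(-16)^3 - 1*(-16)^2 + 1*(-16)^1 - 3 = (-20480) + (-256) + (-16) + (-3) = -20755; answer -20755
Part II: W1 = -20755; c = 20755; squarings mod 235: 116^1=116, 116^2=61, 116^4=196, 116^8=111, 116^16=101, 116^32=96, 116^64=51, 116^128=16, 116^256=21, 116^512=206, 116^1024=136, 116^2048=166, 116^4096=61, 116^8192=196, 116^16384=111; 116^20755 = 116^1 * 116^2 * 116^16 * 116^256 * 116^4096 * 116^16384 = 186 (mod 235); answer 186
Part III: W2 = 186; d = -25; T(2) = -2*(31) - 2*(-25) = -12; iterating: T(2)=-12, T(3)=-38, T(4)=100, T(5)=-124, T(6)=48, T(7)=152, T(8)=-400, T(9)=496, T(10)=-192; answer -192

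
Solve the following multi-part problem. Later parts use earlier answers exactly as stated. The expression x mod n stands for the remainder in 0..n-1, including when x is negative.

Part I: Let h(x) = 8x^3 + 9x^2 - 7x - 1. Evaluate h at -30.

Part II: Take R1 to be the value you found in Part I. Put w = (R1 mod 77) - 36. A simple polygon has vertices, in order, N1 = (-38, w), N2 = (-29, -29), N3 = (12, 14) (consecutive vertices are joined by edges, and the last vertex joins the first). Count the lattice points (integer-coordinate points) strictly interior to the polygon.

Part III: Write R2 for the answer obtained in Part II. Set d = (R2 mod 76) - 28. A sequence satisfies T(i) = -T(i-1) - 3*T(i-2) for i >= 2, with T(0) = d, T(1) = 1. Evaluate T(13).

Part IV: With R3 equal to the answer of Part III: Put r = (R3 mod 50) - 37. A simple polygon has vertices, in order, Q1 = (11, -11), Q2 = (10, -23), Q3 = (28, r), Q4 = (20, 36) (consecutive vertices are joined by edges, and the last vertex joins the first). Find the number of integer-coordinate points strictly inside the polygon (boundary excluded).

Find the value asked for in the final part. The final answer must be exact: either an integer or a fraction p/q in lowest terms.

475

Part I: 8*(-30)^3 + 9*(-30)^2 - 7*(-30)^1 - 1 = (-216000) + (8100) + (210) + (-1) = -207691; answer -207691
Part II: R1 = -207691; w = 19; cross terms: (-38*-29 - -29*19)=1653, (-29*14 - 12*-29)=-58, (12*19 - -38*14)=760; twice the area = |2355| = 2355; area = 2355/2; boundary points = 3 + 1 + 5 = 9; strictly interior points = area - boundary/2 + 1 = 1174; answer 1174
Part III: R2 = 1174; d = 6; T(2) = -1*(1) - 3*(6) = -19; iterating: T(2)=-19, T(3)=16, T(4)=41, T(5)=-89, T(6)=-34, T(7)=301, T(8)=-199, T(9)=-704, T(10)=1301, T(11)=811, T(12)=-4714, T(13)=2281; answer 2281
Part IV: R3 = 2281; r = -6; cross terms: (11*-23 - 10*-11)=-143, (10*-6 - 28*-23)=584, (28*36 - 20*-6)=1128, (20*-11 - 11*36)=-616; twice the area = |953| = 953; area = 953/2; boundary points = 1 + 1 + 2 + 1 = 5; strictly interior points = area - boundary/2 + 1 = 475; answer 475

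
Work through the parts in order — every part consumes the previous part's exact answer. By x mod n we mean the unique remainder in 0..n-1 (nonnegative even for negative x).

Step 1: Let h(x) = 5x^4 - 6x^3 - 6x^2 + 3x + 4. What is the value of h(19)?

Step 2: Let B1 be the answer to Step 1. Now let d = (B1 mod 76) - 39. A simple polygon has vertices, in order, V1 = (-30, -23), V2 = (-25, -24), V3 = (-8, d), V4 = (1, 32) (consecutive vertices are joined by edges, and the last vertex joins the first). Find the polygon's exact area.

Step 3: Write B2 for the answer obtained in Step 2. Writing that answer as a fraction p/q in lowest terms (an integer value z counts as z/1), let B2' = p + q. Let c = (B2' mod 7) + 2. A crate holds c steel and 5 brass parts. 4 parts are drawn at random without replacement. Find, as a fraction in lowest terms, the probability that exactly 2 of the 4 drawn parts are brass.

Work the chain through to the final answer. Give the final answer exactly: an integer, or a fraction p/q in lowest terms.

56/143

Step 1: 5*(19)^4 - 6*(19)^3 - 6*(19)^2 + 3*(19)^1 + 4 = (651605) + (-41154) + (-2166) + (57) + (4) = 608346; answer 608346
Step 2: B1 = 608346; d = 3; cross terms: (-30*-24 - -25*-23)=145, (-25*3 - -8*-24)=-267, (-8*32 - 1*3)=-259, (1*-23 - -30*32)=937; twice the area = |556| = 556; area = 278; answer 278
Step 3: B2 = 278; threaded value p + q = 279; c = 8; total draws C(13,4) = 715; favorable C(5,2)*C(8,2) = 280; P = 56/143; answer 56/143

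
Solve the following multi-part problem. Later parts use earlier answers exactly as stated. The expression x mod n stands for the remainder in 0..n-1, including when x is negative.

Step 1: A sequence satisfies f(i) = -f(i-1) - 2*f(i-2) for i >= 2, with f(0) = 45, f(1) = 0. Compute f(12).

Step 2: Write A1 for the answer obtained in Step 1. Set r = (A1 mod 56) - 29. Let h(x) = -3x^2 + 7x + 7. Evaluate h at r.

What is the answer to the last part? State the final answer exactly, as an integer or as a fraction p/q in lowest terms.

-2369

Step 1: f(2) = -1*(0) - 2*(45) = -90; iterating: f(2)=-90, f(3)=90, f(4)=90, f(5)=-270, f(6)=90, f(7)=450, f(8)=-630, f(9)=-270, f(10)=1530, f(11)=-990, f(12)=-2070; answer -2070
Step 2: A1 = -2070; r = -27; -3*(-27)^2 + 7*(-27)^1 + 7 = (-2187) + (-189) + (7) = -2369; answer -2369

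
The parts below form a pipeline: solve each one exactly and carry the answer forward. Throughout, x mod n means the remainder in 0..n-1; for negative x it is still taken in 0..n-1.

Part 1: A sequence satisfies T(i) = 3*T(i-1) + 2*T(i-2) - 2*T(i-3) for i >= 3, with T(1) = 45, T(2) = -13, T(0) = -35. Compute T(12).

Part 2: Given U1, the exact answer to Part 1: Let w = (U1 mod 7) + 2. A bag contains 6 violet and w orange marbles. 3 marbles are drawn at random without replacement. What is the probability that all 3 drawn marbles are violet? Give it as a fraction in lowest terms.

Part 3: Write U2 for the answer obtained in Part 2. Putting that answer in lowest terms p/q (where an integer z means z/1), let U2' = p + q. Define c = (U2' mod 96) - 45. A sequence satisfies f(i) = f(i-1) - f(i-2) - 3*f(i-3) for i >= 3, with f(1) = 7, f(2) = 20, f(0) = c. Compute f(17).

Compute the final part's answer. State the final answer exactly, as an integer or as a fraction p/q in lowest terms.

193399

Part 1: T(3) = 3*(-13) + 2*(45) - 2*(-35) = 121; iterating: T(3)=121, T(4)=247, T(5)=1009, T(6)=3279, T(7)=11361, T(8)=38623, T(9)=132033, T(10)=450623, T(11)=1538689, T(12)=5253247; answer 5253247
Part 2: U1 = 5253247; w = 8; total draws C(14,3) = 364; favorable C(6,3) = 20; P = 5/91; answer 5/91
Part 3: U2 = 5/91; threaded value p + q = 96; c = -45; f(3) = 1*(20) - 1*(7) - 3*(-45) = 148; iterating: f(3)=148, f(4)=107, f(5)=-101, f(6)=-652, f(7)=-872, f(8)=83, f(9)=2911, f(10)=5444, f(11)=2284, f(12)=-11893, f(13)=-30509, f(14)=-25468, f(15)=40720, f(16)=157715, f(17)=193399; answer 193399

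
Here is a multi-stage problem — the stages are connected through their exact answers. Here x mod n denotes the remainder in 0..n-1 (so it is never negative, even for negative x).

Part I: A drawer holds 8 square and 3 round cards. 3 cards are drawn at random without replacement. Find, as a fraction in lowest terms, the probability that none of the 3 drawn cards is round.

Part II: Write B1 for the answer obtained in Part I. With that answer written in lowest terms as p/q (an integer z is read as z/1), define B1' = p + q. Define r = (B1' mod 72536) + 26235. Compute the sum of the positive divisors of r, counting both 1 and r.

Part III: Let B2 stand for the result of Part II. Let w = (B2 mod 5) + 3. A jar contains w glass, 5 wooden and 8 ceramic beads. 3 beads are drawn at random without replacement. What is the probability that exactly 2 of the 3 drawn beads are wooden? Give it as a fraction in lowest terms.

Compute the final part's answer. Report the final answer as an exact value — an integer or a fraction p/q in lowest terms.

Part I: total draws C(11,3) = 165; favorable C(8,3) = 56; P = 56/165; answer 56/165
Part II: B1 = 56/165; threaded value p + q = 221; r = 26456; 26456 = 2^3 * 3307; sigma = (1 + 2 + 4 + 8) * (1 + 3307) = 15 * 3308 = 49620; answer 49620
Part III: B2 = 49620; w = 3; total draws C(16,3) = 560; favorable C(5,2)*C(11,1) = 110; P = 11/56; answer 11/56

11/56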